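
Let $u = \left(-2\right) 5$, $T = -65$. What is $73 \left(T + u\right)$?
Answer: $-5475$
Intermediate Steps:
$u = -10$
$73 \left(T + u\right) = 73 \left(-65 - 10\right) = 73 \left(-75\right) = -5475$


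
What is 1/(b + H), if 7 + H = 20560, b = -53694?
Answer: -1/33141 ≈ -3.0174e-5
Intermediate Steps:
H = 20553 (H = -7 + 20560 = 20553)
1/(b + H) = 1/(-53694 + 20553) = 1/(-33141) = -1/33141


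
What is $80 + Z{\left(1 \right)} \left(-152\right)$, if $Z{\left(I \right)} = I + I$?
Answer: $-224$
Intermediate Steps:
$Z{\left(I \right)} = 2 I$
$80 + Z{\left(1 \right)} \left(-152\right) = 80 + 2 \cdot 1 \left(-152\right) = 80 + 2 \left(-152\right) = 80 - 304 = -224$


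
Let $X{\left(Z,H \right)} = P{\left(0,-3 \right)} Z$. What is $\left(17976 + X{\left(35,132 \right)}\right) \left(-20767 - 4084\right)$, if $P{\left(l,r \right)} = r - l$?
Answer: $-444112221$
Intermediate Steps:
$X{\left(Z,H \right)} = - 3 Z$ ($X{\left(Z,H \right)} = \left(-3 - 0\right) Z = \left(-3 + 0\right) Z = - 3 Z$)
$\left(17976 + X{\left(35,132 \right)}\right) \left(-20767 - 4084\right) = \left(17976 - 105\right) \left(-20767 - 4084\right) = \left(17976 - 105\right) \left(-24851\right) = 17871 \left(-24851\right) = -444112221$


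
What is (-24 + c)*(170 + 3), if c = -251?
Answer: -47575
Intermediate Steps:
(-24 + c)*(170 + 3) = (-24 - 251)*(170 + 3) = -275*173 = -47575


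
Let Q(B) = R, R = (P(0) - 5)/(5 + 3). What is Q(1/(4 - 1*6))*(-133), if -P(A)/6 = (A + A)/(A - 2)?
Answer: 665/8 ≈ 83.125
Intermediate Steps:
P(A) = -12*A/(-2 + A) (P(A) = -6*(A + A)/(A - 2) = -6*2*A/(-2 + A) = -12*A/(-2 + A))
R = -5/8 (R = (-12*0/(-2 + 0) - 5)/(5 + 3) = (-12*0/(-2) - 5)/8 = (-12*0*(-½) - 5)*(⅛) = (0 - 5)*(⅛) = -5*⅛ = -5/8 ≈ -0.62500)
Q(B) = -5/8
Q(1/(4 - 1*6))*(-133) = -5/8*(-133) = 665/8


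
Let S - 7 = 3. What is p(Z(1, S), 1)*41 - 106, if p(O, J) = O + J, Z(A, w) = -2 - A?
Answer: -188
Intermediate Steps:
S = 10 (S = 7 + 3 = 10)
p(O, J) = J + O
p(Z(1, S), 1)*41 - 106 = (1 + (-2 - 1*1))*41 - 106 = (1 + (-2 - 1))*41 - 106 = (1 - 3)*41 - 106 = -2*41 - 106 = -82 - 106 = -188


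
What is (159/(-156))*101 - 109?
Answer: -11021/52 ≈ -211.94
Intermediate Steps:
(159/(-156))*101 - 109 = (159*(-1/156))*101 - 109 = -53/52*101 - 109 = -5353/52 - 109 = -11021/52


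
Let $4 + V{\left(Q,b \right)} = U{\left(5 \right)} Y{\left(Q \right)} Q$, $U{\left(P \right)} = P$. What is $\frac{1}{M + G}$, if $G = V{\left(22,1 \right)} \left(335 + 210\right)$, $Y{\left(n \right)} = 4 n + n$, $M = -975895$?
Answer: $\frac{1}{5616425} \approx 1.7805 \cdot 10^{-7}$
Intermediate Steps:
$Y{\left(n \right)} = 5 n$
$V{\left(Q,b \right)} = -4 + 25 Q^{2}$ ($V{\left(Q,b \right)} = -4 + 5 \cdot 5 Q Q = -4 + 25 Q Q = -4 + 25 Q^{2}$)
$G = 6592320$ ($G = \left(-4 + 25 \cdot 22^{2}\right) \left(335 + 210\right) = \left(-4 + 25 \cdot 484\right) 545 = \left(-4 + 12100\right) 545 = 12096 \cdot 545 = 6592320$)
$\frac{1}{M + G} = \frac{1}{-975895 + 6592320} = \frac{1}{5616425}$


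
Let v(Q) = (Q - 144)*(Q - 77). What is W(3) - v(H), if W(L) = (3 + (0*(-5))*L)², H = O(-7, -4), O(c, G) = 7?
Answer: -9581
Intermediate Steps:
H = 7
v(Q) = (-144 + Q)*(-77 + Q)
W(L) = 9 (W(L) = (3 + 0*L)² = (3 + 0)² = 3² = 9)
W(3) - v(H) = 9 - (11088 + 7² - 221*7) = 9 - (11088 + 49 - 1547) = 9 - 1*9590 = 9 - 9590 = -9581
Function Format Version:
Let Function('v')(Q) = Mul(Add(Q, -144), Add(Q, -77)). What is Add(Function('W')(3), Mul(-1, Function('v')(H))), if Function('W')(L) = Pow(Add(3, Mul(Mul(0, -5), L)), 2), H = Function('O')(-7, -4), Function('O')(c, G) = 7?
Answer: -9581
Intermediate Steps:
H = 7
Function('v')(Q) = Mul(Add(-144, Q), Add(-77, Q))
Function('W')(L) = 9 (Function('W')(L) = Pow(Add(3, Mul(0, L)), 2) = Pow(Add(3, 0), 2) = Pow(3, 2) = 9)
Add(Function('W')(3), Mul(-1, Function('v')(H))) = Add(9, Mul(-1, Add(11088, Pow(7, 2), Mul(-221, 7)))) = Add(9, Mul(-1, Add(11088, 49, -1547))) = Add(9, Mul(-1, 9590)) = Add(9, -9590) = -9581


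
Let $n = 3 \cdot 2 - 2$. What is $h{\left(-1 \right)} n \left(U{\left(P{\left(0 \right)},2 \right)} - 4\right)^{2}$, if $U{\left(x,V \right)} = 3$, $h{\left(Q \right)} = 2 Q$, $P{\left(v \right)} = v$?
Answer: $-8$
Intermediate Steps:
$n = 4$ ($n = 6 - 2 = 4$)
$h{\left(-1 \right)} n \left(U{\left(P{\left(0 \right)},2 \right)} - 4\right)^{2} = 2 \left(-1\right) 4 \left(3 - 4\right)^{2} = \left(-2\right) 4 \left(-1\right)^{2} = \left(-8\right) 1 = -8$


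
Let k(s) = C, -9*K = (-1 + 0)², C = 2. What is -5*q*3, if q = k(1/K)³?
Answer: -120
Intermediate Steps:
K = -⅑ (K = -(-1 + 0)²/9 = -⅑*(-1)² = -⅑*1 = -⅑ ≈ -0.11111)
k(s) = 2
q = 8 (q = 2³ = 8)
-5*q*3 = -5*8*3 = -40*3 = -120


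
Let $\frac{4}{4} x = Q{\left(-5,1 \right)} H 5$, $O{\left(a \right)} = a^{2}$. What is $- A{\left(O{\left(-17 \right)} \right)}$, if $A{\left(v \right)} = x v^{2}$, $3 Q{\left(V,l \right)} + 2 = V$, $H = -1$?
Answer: $- \frac{2923235}{3} \approx -9.7441 \cdot 10^{5}$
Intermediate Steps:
$Q{\left(V,l \right)} = - \frac{2}{3} + \frac{V}{3}$
$x = \frac{35}{3}$ ($x = \left(- \frac{2}{3} + \frac{1}{3} \left(-5\right)\right) \left(-1\right) 5 = \left(- \frac{2}{3} - \frac{5}{3}\right) \left(-1\right) 5 = \left(- \frac{7}{3}\right) \left(-1\right) 5 = \frac{7}{3} \cdot 5 = \frac{35}{3} \approx 11.667$)
$A{\left(v \right)} = \frac{35 v^{2}}{3}$
$- A{\left(O{\left(-17 \right)} \right)} = - \frac{35 \left(\left(-17\right)^{2}\right)^{2}}{3} = - \frac{35 \cdot 289^{2}}{3} = - \frac{35 \cdot 83521}{3} = \left(-1\right) \frac{2923235}{3} = - \frac{2923235}{3}$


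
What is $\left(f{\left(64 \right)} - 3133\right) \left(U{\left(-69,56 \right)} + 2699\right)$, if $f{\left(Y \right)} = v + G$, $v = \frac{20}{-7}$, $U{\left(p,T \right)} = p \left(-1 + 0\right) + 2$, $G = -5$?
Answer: $- \frac{60901220}{7} \approx -8.7002 \cdot 10^{6}$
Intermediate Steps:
$U{\left(p,T \right)} = 2 - p$ ($U{\left(p,T \right)} = p \left(-1\right) + 2 = - p + 2 = 2 - p$)
$v = - \frac{20}{7}$ ($v = 20 \left(- \frac{1}{7}\right) = - \frac{20}{7} \approx -2.8571$)
$f{\left(Y \right)} = - \frac{55}{7}$ ($f{\left(Y \right)} = - \frac{20}{7} - 5 = - \frac{55}{7}$)
$\left(f{\left(64 \right)} - 3133\right) \left(U{\left(-69,56 \right)} + 2699\right) = \left(- \frac{55}{7} - 3133\right) \left(\left(2 - -69\right) + 2699\right) = - \frac{21986 \left(\left(2 + 69\right) + 2699\right)}{7} = - \frac{21986 \left(71 + 2699\right)}{7} = \left(- \frac{21986}{7}\right) 2770 = - \frac{60901220}{7}$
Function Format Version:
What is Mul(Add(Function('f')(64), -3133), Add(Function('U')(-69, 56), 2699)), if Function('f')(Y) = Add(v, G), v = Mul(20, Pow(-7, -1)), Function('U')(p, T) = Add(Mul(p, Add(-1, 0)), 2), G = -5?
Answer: Rational(-60901220, 7) ≈ -8.7002e+6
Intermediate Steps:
Function('U')(p, T) = Add(2, Mul(-1, p)) (Function('U')(p, T) = Add(Mul(p, -1), 2) = Add(Mul(-1, p), 2) = Add(2, Mul(-1, p)))
v = Rational(-20, 7) (v = Mul(20, Rational(-1, 7)) = Rational(-20, 7) ≈ -2.8571)
Function('f')(Y) = Rational(-55, 7) (Function('f')(Y) = Add(Rational(-20, 7), -5) = Rational(-55, 7))
Mul(Add(Function('f')(64), -3133), Add(Function('U')(-69, 56), 2699)) = Mul(Add(Rational(-55, 7), -3133), Add(Add(2, Mul(-1, -69)), 2699)) = Mul(Rational(-21986, 7), Add(Add(2, 69), 2699)) = Mul(Rational(-21986, 7), Add(71, 2699)) = Mul(Rational(-21986, 7), 2770) = Rational(-60901220, 7)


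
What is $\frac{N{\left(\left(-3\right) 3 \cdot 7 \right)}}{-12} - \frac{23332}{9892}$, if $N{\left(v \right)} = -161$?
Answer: $\frac{328157}{29676} \approx 11.058$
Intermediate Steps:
$\frac{N{\left(\left(-3\right) 3 \cdot 7 \right)}}{-12} - \frac{23332}{9892} = - \frac{161}{-12} - \frac{23332}{9892} = \left(-161\right) \left(- \frac{1}{12}\right) - \frac{5833}{2473} = \frac{161}{12} - \frac{5833}{2473} = \frac{328157}{29676}$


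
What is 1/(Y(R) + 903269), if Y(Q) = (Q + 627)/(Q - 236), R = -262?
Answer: 498/449827597 ≈ 1.1071e-6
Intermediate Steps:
Y(Q) = (627 + Q)/(-236 + Q)
1/(Y(R) + 903269) = 1/((627 - 262)/(-236 - 262) + 903269) = 1/(365/(-498) + 903269) = 1/(-1/498*365 + 903269) = 1/(-365/498 + 903269) = 1/(449827597/498) = 498/449827597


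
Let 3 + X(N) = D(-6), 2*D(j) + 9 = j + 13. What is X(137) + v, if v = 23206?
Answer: 23202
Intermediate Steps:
D(j) = 2 + j/2 (D(j) = -9/2 + (j + 13)/2 = -9/2 + (13 + j)/2 = -9/2 + (13/2 + j/2) = 2 + j/2)
X(N) = -4 (X(N) = -3 + (2 + (1/2)*(-6)) = -3 + (2 - 3) = -3 - 1 = -4)
X(137) + v = -4 + 23206 = 23202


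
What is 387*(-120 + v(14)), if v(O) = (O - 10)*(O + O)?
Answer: -3096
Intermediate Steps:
v(O) = 2*O*(-10 + O) (v(O) = (-10 + O)*(2*O) = 2*O*(-10 + O))
387*(-120 + v(14)) = 387*(-120 + 2*14*(-10 + 14)) = 387*(-120 + 2*14*4) = 387*(-120 + 112) = 387*(-8) = -3096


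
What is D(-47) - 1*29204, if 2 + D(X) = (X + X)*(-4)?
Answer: -28830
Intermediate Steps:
D(X) = -2 - 8*X (D(X) = -2 + (X + X)*(-4) = -2 + (2*X)*(-4) = -2 - 8*X)
D(-47) - 1*29204 = (-2 - 8*(-47)) - 1*29204 = (-2 + 376) - 29204 = 374 - 29204 = -28830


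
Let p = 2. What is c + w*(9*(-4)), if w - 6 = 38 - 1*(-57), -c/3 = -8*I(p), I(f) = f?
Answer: -3588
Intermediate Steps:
c = 48 (c = -(-24)*2 = -3*(-16) = 48)
w = 101 (w = 6 + (38 - 1*(-57)) = 6 + (38 + 57) = 6 + 95 = 101)
c + w*(9*(-4)) = 48 + 101*(9*(-4)) = 48 + 101*(-36) = 48 - 3636 = -3588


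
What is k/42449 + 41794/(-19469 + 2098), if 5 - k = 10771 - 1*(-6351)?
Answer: -2071452913/737381579 ≈ -2.8092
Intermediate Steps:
k = -17117 (k = 5 - (10771 - 1*(-6351)) = 5 - (10771 + 6351) = 5 - 1*17122 = 5 - 17122 = -17117)
k/42449 + 41794/(-19469 + 2098) = -17117/42449 + 41794/(-19469 + 2098) = -17117*1/42449 + 41794/(-17371) = -17117/42449 + 41794*(-1/17371) = -17117/42449 - 41794/17371 = -2071452913/737381579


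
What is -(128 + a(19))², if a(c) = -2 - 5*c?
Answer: -961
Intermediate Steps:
-(128 + a(19))² = -(128 + (-2 - 5*19))² = -(128 + (-2 - 95))² = -(128 - 97)² = -1*31² = -1*961 = -961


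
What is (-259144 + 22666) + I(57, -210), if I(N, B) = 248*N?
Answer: -222342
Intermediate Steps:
(-259144 + 22666) + I(57, -210) = (-259144 + 22666) + 248*57 = -236478 + 14136 = -222342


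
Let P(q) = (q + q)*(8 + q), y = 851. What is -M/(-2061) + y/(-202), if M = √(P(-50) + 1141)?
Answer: -851/202 + 7*√109/2061 ≈ -4.1774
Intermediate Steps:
P(q) = 2*q*(8 + q) (P(q) = (2*q)*(8 + q) = 2*q*(8 + q))
M = 7*√109 (M = √(2*(-50)*(8 - 50) + 1141) = √(2*(-50)*(-42) + 1141) = √(4200 + 1141) = √5341 = 7*√109 ≈ 73.082)
-M/(-2061) + y/(-202) = -7*√109/(-2061) + 851/(-202) = -7*√109*(-1/2061) + 851*(-1/202) = 7*√109/2061 - 851/202 = -851/202 + 7*√109/2061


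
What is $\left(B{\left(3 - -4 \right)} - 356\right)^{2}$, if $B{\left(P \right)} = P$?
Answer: $121801$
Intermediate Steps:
$\left(B{\left(3 - -4 \right)} - 356\right)^{2} = \left(\left(3 - -4\right) - 356\right)^{2} = \left(\left(3 + 4\right) - 356\right)^{2} = \left(7 - 356\right)^{2} = \left(-349\right)^{2} = 121801$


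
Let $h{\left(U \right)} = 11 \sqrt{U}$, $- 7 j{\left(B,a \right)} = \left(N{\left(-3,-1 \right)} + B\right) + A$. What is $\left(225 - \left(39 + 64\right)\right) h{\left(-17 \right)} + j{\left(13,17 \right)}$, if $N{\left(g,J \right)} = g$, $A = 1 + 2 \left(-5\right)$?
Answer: $- \frac{1}{7} + 1342 i \sqrt{17} \approx -0.14286 + 5533.2 i$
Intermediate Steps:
$A = -9$ ($A = 1 - 10 = -9$)
$j{\left(B,a \right)} = \frac{12}{7} - \frac{B}{7}$ ($j{\left(B,a \right)} = - \frac{\left(-3 + B\right) - 9}{7} = - \frac{-12 + B}{7} = \frac{12}{7} - \frac{B}{7}$)
$\left(225 - \left(39 + 64\right)\right) h{\left(-17 \right)} + j{\left(13,17 \right)} = \left(225 - \left(39 + 64\right)\right) 11 \sqrt{-17} + \left(\frac{12}{7} - \frac{13}{7}\right) = \left(225 - 103\right) 11 i \sqrt{17} + \left(\frac{12}{7} - \frac{13}{7}\right) = \left(225 - 103\right) 11 i \sqrt{17} - \frac{1}{7} = 122 \cdot 11 i \sqrt{17} - \frac{1}{7} = 1342 i \sqrt{17} - \frac{1}{7} = - \frac{1}{7} + 1342 i \sqrt{17}$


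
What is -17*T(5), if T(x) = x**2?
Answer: -425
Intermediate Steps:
-17*T(5) = -17*5**2 = -17*25 = -425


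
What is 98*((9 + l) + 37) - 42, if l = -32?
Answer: 1330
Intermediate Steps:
98*((9 + l) + 37) - 42 = 98*((9 - 32) + 37) - 42 = 98*(-23 + 37) - 42 = 98*14 - 42 = 1372 - 42 = 1330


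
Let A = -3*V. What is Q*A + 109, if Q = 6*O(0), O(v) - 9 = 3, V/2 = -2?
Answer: 973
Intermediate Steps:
V = -4 (V = 2*(-2) = -4)
O(v) = 12 (O(v) = 9 + 3 = 12)
Q = 72 (Q = 6*12 = 72)
A = 12 (A = -3*(-4) = 12)
Q*A + 109 = 72*12 + 109 = 864 + 109 = 973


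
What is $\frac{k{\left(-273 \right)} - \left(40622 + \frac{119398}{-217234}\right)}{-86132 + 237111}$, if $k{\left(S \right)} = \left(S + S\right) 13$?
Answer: $- \frac{5183143541}{16398886043} \approx -0.31607$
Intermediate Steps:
$k{\left(S \right)} = 26 S$ ($k{\left(S \right)} = 2 S 13 = 26 S$)
$\frac{k{\left(-273 \right)} - \left(40622 + \frac{119398}{-217234}\right)}{-86132 + 237111} = \frac{26 \left(-273\right) - \left(40622 + \frac{119398}{-217234}\right)}{-86132 + 237111} = \frac{-7098 - \frac{4412180075}{108617}}{150979} = \left(-7098 + \left(\frac{59699}{108617} - 40622\right)\right) \frac{1}{150979} = \left(-7098 - \frac{4412180075}{108617}\right) \frac{1}{150979} = \left(- \frac{5183143541}{108617}\right) \frac{1}{150979} = - \frac{5183143541}{16398886043}$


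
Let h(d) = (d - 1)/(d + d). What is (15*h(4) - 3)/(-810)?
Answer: -7/2160 ≈ -0.0032407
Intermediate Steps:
h(d) = (-1 + d)/(2*d) (h(d) = (-1 + d)/((2*d)) = (-1 + d)*(1/(2*d)) = (-1 + d)/(2*d))
(15*h(4) - 3)/(-810) = (15*((1/2)*(-1 + 4)/4) - 3)/(-810) = (15*((1/2)*(1/4)*3) - 3)*(-1/810) = (15*(3/8) - 3)*(-1/810) = (45/8 - 3)*(-1/810) = (21/8)*(-1/810) = -7/2160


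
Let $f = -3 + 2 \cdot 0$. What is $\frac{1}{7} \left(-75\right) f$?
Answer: $\frac{225}{7} \approx 32.143$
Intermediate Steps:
$f = -3$ ($f = -3 + 0 = -3$)
$\frac{1}{7} \left(-75\right) f = \frac{1}{7} \left(-75\right) \left(-3\right) = \left(- \frac{75}{7}\right) \left(-3\right) = \frac{225}{7}$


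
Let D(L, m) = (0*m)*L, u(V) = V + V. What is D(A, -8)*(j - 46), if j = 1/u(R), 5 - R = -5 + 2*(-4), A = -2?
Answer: 0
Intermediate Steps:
R = 18 (R = 5 - (-5 + 2*(-4)) = 5 - (-5 - 8) = 5 - 1*(-13) = 5 + 13 = 18)
u(V) = 2*V
D(L, m) = 0 (D(L, m) = 0*L = 0)
j = 1/36 (j = 1/(2*18) = 1/36 ≈ 0.027778)
D(A, -8)*(j - 46) = 0*(1/36 - 46) = 0*(-1655/36) = 0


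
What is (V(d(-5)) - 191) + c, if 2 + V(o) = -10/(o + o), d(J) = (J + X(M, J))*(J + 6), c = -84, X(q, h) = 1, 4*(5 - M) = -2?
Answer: -1103/4 ≈ -275.75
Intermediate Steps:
M = 11/2 (M = 5 - ¼*(-2) = 5 + ½ = 11/2 ≈ 5.5000)
d(J) = (1 + J)*(6 + J) (d(J) = (J + 1)*(J + 6) = (1 + J)*(6 + J))
V(o) = -2 - 5/o (V(o) = -2 - 10/(o + o) = -2 - 10*1/(2*o) = -2 - 5/o)
(V(d(-5)) - 191) + c = ((-2 - 5/(6 + (-5)² + 7*(-5))) - 191) - 84 = ((-2 - 5/(6 + 25 - 35)) - 191) - 84 = ((-2 - 5/(-4)) - 191) - 84 = ((-2 - 5*(-¼)) - 191) - 84 = ((-2 + 5/4) - 191) - 84 = (-¾ - 191) - 84 = -767/4 - 84 = -1103/4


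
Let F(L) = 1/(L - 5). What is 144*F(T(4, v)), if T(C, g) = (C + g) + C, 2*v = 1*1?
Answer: 288/7 ≈ 41.143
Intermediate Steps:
v = ½ (v = (1*1)/2 = (½)*1 = ½ ≈ 0.50000)
T(C, g) = g + 2*C
F(L) = 1/(-5 + L)
144*F(T(4, v)) = 144/(-5 + (½ + 2*4)) = 144/(-5 + (½ + 8)) = 144/(-5 + 17/2) = 144/(7/2) = 144*(2/7) = 288/7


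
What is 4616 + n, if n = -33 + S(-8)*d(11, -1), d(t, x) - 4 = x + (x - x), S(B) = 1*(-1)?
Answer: 4580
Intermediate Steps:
S(B) = -1
d(t, x) = 4 + x (d(t, x) = 4 + (x + (x - x)) = 4 + (x + 0) = 4 + x)
n = -36 (n = -33 - (4 - 1) = -33 - 1*3 = -33 - 3 = -36)
4616 + n = 4616 - 36 = 4580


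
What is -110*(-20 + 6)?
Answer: 1540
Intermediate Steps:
-110*(-20 + 6) = -110*(-14) = 1540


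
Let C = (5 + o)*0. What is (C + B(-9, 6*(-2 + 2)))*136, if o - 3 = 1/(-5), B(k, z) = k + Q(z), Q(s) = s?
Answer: -1224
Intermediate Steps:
B(k, z) = k + z
o = 14/5 (o = 3 + 1/(-5) = 3 - ⅕ = 14/5 ≈ 2.8000)
C = 0 (C = (5 + 14/5)*0 = (39/5)*0 = 0)
(C + B(-9, 6*(-2 + 2)))*136 = (0 + (-9 + 6*(-2 + 2)))*136 = (0 + (-9 + 6*0))*136 = (0 + (-9 + 0))*136 = (0 - 9)*136 = -9*136 = -1224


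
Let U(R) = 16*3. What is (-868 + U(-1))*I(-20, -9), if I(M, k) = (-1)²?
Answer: -820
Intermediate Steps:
I(M, k) = 1
U(R) = 48
(-868 + U(-1))*I(-20, -9) = (-868 + 48)*1 = -820*1 = -820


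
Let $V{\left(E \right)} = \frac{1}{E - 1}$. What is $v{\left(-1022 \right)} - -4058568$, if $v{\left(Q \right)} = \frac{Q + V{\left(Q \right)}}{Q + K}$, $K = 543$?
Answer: $\frac{1988768361163}{490017} \approx 4.0586 \cdot 10^{6}$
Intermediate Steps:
$V{\left(E \right)} = \frac{1}{-1 + E}$
$v{\left(Q \right)} = \frac{Q + \frac{1}{-1 + Q}}{543 + Q}$ ($v{\left(Q \right)} = \frac{Q + \frac{1}{-1 + Q}}{Q + 543} = \frac{Q + \frac{1}{-1 + Q}}{543 + Q}$)
$v{\left(-1022 \right)} - -4058568 = \frac{1 - 1022 \left(-1 - 1022\right)}{\left(-1 - 1022\right) \left(543 - 1022\right)} - -4058568 = \frac{1 - -1045506}{\left(-1023\right) \left(-479\right)} + 4058568 = \left(- \frac{1}{1023}\right) \left(- \frac{1}{479}\right) \left(1 + 1045506\right) + 4058568 = \left(- \frac{1}{1023}\right) \left(- \frac{1}{479}\right) 1045507 + 4058568 = \frac{1045507}{490017} + 4058568 = \frac{1988768361163}{490017}$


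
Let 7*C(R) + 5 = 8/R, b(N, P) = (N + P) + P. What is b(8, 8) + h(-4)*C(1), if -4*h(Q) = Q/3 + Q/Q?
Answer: 673/28 ≈ 24.036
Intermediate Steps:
b(N, P) = N + 2*P
C(R) = -5/7 + 8/(7*R) (C(R) = -5/7 + (8/R)/7 = -5/7 + 8/(7*R))
h(Q) = -¼ - Q/12 (h(Q) = -(Q/3 + Q/Q)/4 = -(Q*(⅓) + 1)/4 = -(Q/3 + 1)/4 = -(1 + Q/3)/4 = -¼ - Q/12)
b(8, 8) + h(-4)*C(1) = (8 + 2*8) + (-¼ - 1/12*(-4))*((⅐)*(8 - 5*1)/1) = (8 + 16) + (-¼ + ⅓)*((⅐)*1*(8 - 5)) = 24 + ((⅐)*1*3)/12 = 24 + (1/12)*(3/7) = 24 + 1/28 = 673/28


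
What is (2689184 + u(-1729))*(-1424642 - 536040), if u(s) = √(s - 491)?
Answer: -5272634663488 - 3921364*I*√555 ≈ -5.2726e+12 - 9.2381e+7*I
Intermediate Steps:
u(s) = √(-491 + s)
(2689184 + u(-1729))*(-1424642 - 536040) = (2689184 + √(-491 - 1729))*(-1424642 - 536040) = (2689184 + √(-2220))*(-1960682) = (2689184 + 2*I*√555)*(-1960682) = -5272634663488 - 3921364*I*√555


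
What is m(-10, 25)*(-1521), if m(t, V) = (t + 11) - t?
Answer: -16731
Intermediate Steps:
m(t, V) = 11 (m(t, V) = (11 + t) - t = 11)
m(-10, 25)*(-1521) = 11*(-1521) = -16731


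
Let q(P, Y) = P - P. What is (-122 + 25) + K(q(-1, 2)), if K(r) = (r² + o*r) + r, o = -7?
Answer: -97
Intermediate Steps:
q(P, Y) = 0
K(r) = r² - 6*r (K(r) = (r² - 7*r) + r = r² - 6*r)
(-122 + 25) + K(q(-1, 2)) = (-122 + 25) + 0*(-6 + 0) = -97 + 0*(-6) = -97 + 0 = -97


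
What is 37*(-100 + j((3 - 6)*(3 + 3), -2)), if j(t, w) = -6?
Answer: -3922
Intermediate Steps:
37*(-100 + j((3 - 6)*(3 + 3), -2)) = 37*(-100 - 6) = 37*(-106) = -3922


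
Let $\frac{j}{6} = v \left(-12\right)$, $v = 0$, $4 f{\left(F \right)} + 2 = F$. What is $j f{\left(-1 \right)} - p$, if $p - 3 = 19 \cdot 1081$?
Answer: $-20542$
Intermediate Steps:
$p = 20542$ ($p = 3 + 19 \cdot 1081 = 3 + 20539 = 20542$)
$f{\left(F \right)} = - \frac{1}{2} + \frac{F}{4}$
$j = 0$ ($j = 6 \cdot 0 \left(-12\right) = 6 \cdot 0 = 0$)
$j f{\left(-1 \right)} - p = 0 \left(- \frac{1}{2} + \frac{1}{4} \left(-1\right)\right) - 20542 = 0 \left(- \frac{1}{2} - \frac{1}{4}\right) - 20542 = 0 \left(- \frac{3}{4}\right) - 20542 = 0 - 20542 = -20542$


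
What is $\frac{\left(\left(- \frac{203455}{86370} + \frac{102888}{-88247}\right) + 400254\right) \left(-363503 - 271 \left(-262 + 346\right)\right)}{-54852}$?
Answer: $\frac{33667765364540383363}{11945031320808} \approx 2.8186 \cdot 10^{6}$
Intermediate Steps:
$\frac{\left(\left(- \frac{203455}{86370} + \frac{102888}{-88247}\right) + 400254\right) \left(-363503 - 271 \left(-262 + 346\right)\right)}{-54852} = \left(\left(\left(-203455\right) \frac{1}{86370} + 102888 \left(- \frac{1}{88247}\right)\right) + 400254\right) \left(-363503 - 22764\right) \left(- \frac{1}{54852}\right) = \left(\left(- \frac{40691}{17274} - \frac{102888}{88247}\right) + 400254\right) \left(-363503 - 22764\right) \left(- \frac{1}{54852}\right) = \left(- \frac{5368145989}{1524378678} + 400254\right) \left(-386267\right) \left(- \frac{1}{54852}\right) = \frac{610133295238223}{1524378678} \left(-386267\right) \left(- \frac{1}{54852}\right) = \left(- \frac{235674357551782683541}{1524378678}\right) \left(- \frac{1}{54852}\right) = \frac{33667765364540383363}{11945031320808}$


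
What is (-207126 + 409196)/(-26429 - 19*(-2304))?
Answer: 18370/1577 ≈ 11.649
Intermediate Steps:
(-207126 + 409196)/(-26429 - 19*(-2304)) = 202070/(-26429 + 43776) = 202070/17347 = 202070*(1/17347) = 18370/1577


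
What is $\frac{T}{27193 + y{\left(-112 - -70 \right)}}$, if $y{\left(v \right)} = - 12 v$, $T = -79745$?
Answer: $- \frac{79745}{27697} \approx -2.8792$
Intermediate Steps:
$\frac{T}{27193 + y{\left(-112 - -70 \right)}} = - \frac{79745}{27193 - 12 \left(-112 - -70\right)} = - \frac{79745}{27193 - 12 \left(-112 + 70\right)} = - \frac{79745}{27193 - -504} = - \frac{79745}{27193 + 504} = - \frac{79745}{27697}$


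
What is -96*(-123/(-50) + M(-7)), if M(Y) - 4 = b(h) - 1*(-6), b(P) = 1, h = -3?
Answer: -32304/25 ≈ -1292.2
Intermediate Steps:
M(Y) = 11 (M(Y) = 4 + (1 - 1*(-6)) = 4 + (1 + 6) = 4 + 7 = 11)
-96*(-123/(-50) + M(-7)) = -96*(-123/(-50) + 11) = -96*(-123*(-1/50) + 11) = -96*(123/50 + 11) = -96*673/50 = -32304/25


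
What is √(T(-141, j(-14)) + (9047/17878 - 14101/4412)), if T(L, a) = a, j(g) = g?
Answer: I*√6490013866147553/19719434 ≈ 4.0853*I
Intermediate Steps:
√(T(-141, j(-14)) + (9047/17878 - 14101/4412)) = √(-14 + (9047/17878 - 14101/4412)) = √(-14 - 106091157/39438868) = √(-658235309/39438868) = I*√6490013866147553/19719434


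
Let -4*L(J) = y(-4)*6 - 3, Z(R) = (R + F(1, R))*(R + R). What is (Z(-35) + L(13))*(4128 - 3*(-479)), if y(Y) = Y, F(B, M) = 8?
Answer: 42221655/4 ≈ 1.0555e+7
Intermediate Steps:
Z(R) = 2*R*(8 + R) (Z(R) = (R + 8)*(R + R) = (8 + R)*(2*R) = 2*R*(8 + R))
L(J) = 27/4 (L(J) = -(-4*6 - 3)/4 = -(-24 - 3)/4 = -1/4*(-27) = 27/4)
(Z(-35) + L(13))*(4128 - 3*(-479)) = (2*(-35)*(8 - 35) + 27/4)*(4128 - 3*(-479)) = (2*(-35)*(-27) + 27/4)*(4128 + 1437) = (1890 + 27/4)*5565 = (7587/4)*5565 = 42221655/4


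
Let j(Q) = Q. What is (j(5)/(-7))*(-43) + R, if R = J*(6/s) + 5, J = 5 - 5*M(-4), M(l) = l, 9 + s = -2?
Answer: 1700/77 ≈ 22.078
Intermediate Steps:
s = -11 (s = -9 - 2 = -11)
J = 25 (J = 5 - 5*(-4) = 5 + 20 = 25)
R = -95/11 (R = 25*(6/(-11)) + 5 = 25*(6*(-1/11)) + 5 = 25*(-6/11) + 5 = -150/11 + 5 = -95/11 ≈ -8.6364)
(j(5)/(-7))*(-43) + R = (5/(-7))*(-43) - 95/11 = (5*(-⅐))*(-43) - 95/11 = -5/7*(-43) - 95/11 = 215/7 - 95/11 = 1700/77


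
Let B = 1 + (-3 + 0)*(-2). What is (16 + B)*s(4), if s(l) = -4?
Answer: -92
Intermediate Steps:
B = 7 (B = 1 - 3*(-2) = 1 + 6 = 7)
(16 + B)*s(4) = (16 + 7)*(-4) = 23*(-4) = -92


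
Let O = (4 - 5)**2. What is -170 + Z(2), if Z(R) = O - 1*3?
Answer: -172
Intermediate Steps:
O = 1 (O = (-1)**2 = 1)
Z(R) = -2 (Z(R) = 1 - 1*3 = 1 - 3 = -2)
-170 + Z(2) = -170 - 2 = -172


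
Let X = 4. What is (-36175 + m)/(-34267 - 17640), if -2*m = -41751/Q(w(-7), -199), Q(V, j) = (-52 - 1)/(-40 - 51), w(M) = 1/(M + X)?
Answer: 35209/5502142 ≈ 0.0063991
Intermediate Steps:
w(M) = 1/(4 + M) (w(M) = 1/(M + 4) = 1/(4 + M))
Q(V, j) = 53/91 (Q(V, j) = -53/(-91) = -53*(-1/91) = 53/91)
m = 3799341/106 (m = -(-41751)/(2*53/91) = -(-41751)*91/(2*53) = -½*(-3799341/53) = 3799341/106 ≈ 35843.)
(-36175 + m)/(-34267 - 17640) = (-36175 + 3799341/106)/(-34267 - 17640) = -35209/106/(-51907) = -35209/106*(-1/51907) = 35209/5502142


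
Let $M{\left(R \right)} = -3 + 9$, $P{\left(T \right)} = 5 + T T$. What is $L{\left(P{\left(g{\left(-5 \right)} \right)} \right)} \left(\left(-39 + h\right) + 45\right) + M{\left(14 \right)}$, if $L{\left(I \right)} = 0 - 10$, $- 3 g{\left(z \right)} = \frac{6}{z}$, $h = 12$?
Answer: $-174$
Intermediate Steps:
$g{\left(z \right)} = - \frac{2}{z}$ ($g{\left(z \right)} = - \frac{6 \frac{1}{z}}{3} = - \frac{2}{z}$)
$P{\left(T \right)} = 5 + T^{2}$
$M{\left(R \right)} = 6$
$L{\left(I \right)} = -10$ ($L{\left(I \right)} = 0 - 10 = -10$)
$L{\left(P{\left(g{\left(-5 \right)} \right)} \right)} \left(\left(-39 + h\right) + 45\right) + M{\left(14 \right)} = - 10 \left(\left(-39 + 12\right) + 45\right) + 6 = - 10 \left(-27 + 45\right) + 6 = \left(-10\right) 18 + 6 = -180 + 6 = -174$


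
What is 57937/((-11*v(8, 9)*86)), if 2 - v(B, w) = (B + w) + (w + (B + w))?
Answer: 5267/3526 ≈ 1.4938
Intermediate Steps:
v(B, w) = 2 - 3*w - 2*B (v(B, w) = 2 - ((B + w) + (w + (B + w))) = 2 - ((B + w) + (B + 2*w)) = 2 - (2*B + 3*w) = 2 + (-3*w - 2*B) = 2 - 3*w - 2*B)
57937/((-11*v(8, 9)*86)) = 57937/((-11*(2 - 3*9 - 2*8)*86)) = 57937/((-11*(2 - 27 - 16)*86)) = 57937/((-11*(-41)*86)) = 57937/((451*86)) = 57937/38786 = 57937*(1/38786) = 5267/3526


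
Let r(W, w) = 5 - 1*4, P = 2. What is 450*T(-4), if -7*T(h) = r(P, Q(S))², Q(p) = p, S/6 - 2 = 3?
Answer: -450/7 ≈ -64.286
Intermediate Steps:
S = 30 (S = 12 + 6*3 = 12 + 18 = 30)
r(W, w) = 1 (r(W, w) = 5 - 4 = 1)
T(h) = -⅐ (T(h) = -⅐*1² = -⅐*1 = -⅐)
450*T(-4) = 450*(-⅐) = -450/7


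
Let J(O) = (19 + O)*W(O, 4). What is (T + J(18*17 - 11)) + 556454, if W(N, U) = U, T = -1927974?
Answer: -1370264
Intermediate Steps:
J(O) = 76 + 4*O (J(O) = (19 + O)*4 = 76 + 4*O)
(T + J(18*17 - 11)) + 556454 = (-1927974 + (76 + 4*(18*17 - 11))) + 556454 = (-1927974 + (76 + 4*(306 - 11))) + 556454 = (-1927974 + (76 + 4*295)) + 556454 = (-1927974 + (76 + 1180)) + 556454 = (-1927974 + 1256) + 556454 = -1926718 + 556454 = -1370264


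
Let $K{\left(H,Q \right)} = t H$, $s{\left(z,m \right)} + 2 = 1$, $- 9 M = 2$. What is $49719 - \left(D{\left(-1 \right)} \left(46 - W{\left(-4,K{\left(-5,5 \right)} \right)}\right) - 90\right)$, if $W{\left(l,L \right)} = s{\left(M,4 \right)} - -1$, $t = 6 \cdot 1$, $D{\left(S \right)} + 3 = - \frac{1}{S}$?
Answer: $49901$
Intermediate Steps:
$M = - \frac{2}{9}$ ($M = \left(- \frac{1}{9}\right) 2 = - \frac{2}{9} \approx -0.22222$)
$s{\left(z,m \right)} = -1$ ($s{\left(z,m \right)} = -2 + 1 = -1$)
$D{\left(S \right)} = -3 - \frac{1}{S}$
$t = 6$
$K{\left(H,Q \right)} = 6 H$
$W{\left(l,L \right)} = 0$ ($W{\left(l,L \right)} = -1 - -1 = -1 + 1 = 0$)
$49719 - \left(D{\left(-1 \right)} \left(46 - W{\left(-4,K{\left(-5,5 \right)} \right)}\right) - 90\right) = 49719 - \left(\left(-3 - \frac{1}{-1}\right) \left(46 - 0\right) - 90\right) = 49719 - \left(\left(-3 - -1\right) \left(46 + 0\right) - 90\right) = 49719 - \left(\left(-3 + 1\right) 46 - 90\right) = 49719 - \left(\left(-2\right) 46 - 90\right) = 49719 - \left(-92 - 90\right) = 49719 - -182 = 49719 + 182 = 49901$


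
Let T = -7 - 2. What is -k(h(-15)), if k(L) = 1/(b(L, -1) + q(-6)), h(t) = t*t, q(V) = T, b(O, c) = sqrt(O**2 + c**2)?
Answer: -9/50545 - sqrt(50626)/50545 ≈ -0.0046296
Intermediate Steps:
T = -9
q(V) = -9
h(t) = t**2
k(L) = 1/(-9 + sqrt(1 + L**2)) (k(L) = 1/(sqrt(L**2 + (-1)**2) - 9) = 1/(sqrt(L**2 + 1) - 9) = 1/(sqrt(1 + L**2) - 9) = 1/(-9 + sqrt(1 + L**2)))
-k(h(-15)) = -1/(-9 + sqrt(1 + ((-15)**2)**2)) = -1/(-9 + sqrt(1 + 225**2)) = -1/(-9 + sqrt(1 + 50625)) = -1/(-9 + sqrt(50626))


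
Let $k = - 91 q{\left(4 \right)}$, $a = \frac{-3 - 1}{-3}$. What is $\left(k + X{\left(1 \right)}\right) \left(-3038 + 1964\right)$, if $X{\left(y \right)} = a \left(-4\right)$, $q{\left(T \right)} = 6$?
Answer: $592132$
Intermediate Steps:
$a = \frac{4}{3}$ ($a = \left(-4\right) \left(- \frac{1}{3}\right) = \frac{4}{3} \approx 1.3333$)
$k = -546$ ($k = \left(-91\right) 6 = -546$)
$X{\left(y \right)} = - \frac{16}{3}$ ($X{\left(y \right)} = \frac{4}{3} \left(-4\right) = - \frac{16}{3}$)
$\left(k + X{\left(1 \right)}\right) \left(-3038 + 1964\right) = \left(-546 - \frac{16}{3}\right) \left(-3038 + 1964\right) = \left(- \frac{1654}{3}\right) \left(-1074\right) = 592132$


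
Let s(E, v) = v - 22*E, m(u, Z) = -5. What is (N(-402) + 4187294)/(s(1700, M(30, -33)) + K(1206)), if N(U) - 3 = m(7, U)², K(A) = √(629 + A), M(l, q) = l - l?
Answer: -31321168560/279751633 - 4187322*√1835/1398758165 ≈ -112.09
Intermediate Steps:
M(l, q) = 0
N(U) = 28 (N(U) = 3 + (-5)² = 3 + 25 = 28)
(N(-402) + 4187294)/(s(1700, M(30, -33)) + K(1206)) = (28 + 4187294)/((0 - 22*1700) + √(629 + 1206)) = 4187322/((0 - 37400) + √1835) = 4187322/(-37400 + √1835)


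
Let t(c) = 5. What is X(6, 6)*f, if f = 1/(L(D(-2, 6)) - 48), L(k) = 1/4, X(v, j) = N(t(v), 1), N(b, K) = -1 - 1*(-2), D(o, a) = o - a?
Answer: -4/191 ≈ -0.020942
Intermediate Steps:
N(b, K) = 1 (N(b, K) = -1 + 2 = 1)
X(v, j) = 1
L(k) = ¼
f = -4/191 (f = 1/(¼ - 48) = 1/(-191/4) = -4/191 ≈ -0.020942)
X(6, 6)*f = 1*(-4/191) = -4/191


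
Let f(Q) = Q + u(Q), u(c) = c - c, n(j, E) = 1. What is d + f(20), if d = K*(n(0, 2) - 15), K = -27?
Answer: 398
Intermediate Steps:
u(c) = 0
f(Q) = Q (f(Q) = Q + 0 = Q)
d = 378 (d = -27*(1 - 15) = -27*(-14) = 378)
d + f(20) = 378 + 20 = 398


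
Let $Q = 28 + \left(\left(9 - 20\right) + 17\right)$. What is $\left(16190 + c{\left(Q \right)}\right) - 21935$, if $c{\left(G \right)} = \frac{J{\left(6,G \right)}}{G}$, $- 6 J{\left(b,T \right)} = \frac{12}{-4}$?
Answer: $- \frac{390659}{68} \approx -5745.0$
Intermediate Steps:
$J{\left(b,T \right)} = \frac{1}{2}$ ($J{\left(b,T \right)} = - \frac{12 \frac{1}{-4}}{6} = - \frac{12 \left(- \frac{1}{4}\right)}{6} = \left(- \frac{1}{6}\right) \left(-3\right) = \frac{1}{2}$)
$Q = 34$ ($Q = 28 + \left(-11 + 17\right) = 28 + 6 = 34$)
$c{\left(G \right)} = \frac{1}{2 G}$
$\left(16190 + c{\left(Q \right)}\right) - 21935 = \left(16190 + \frac{1}{2 \cdot 34}\right) - 21935 = \left(16190 + \frac{1}{2} \cdot \frac{1}{34}\right) - 21935 = \left(16190 + \frac{1}{68}\right) - 21935 = \frac{1100921}{68} - 21935 = - \frac{390659}{68}$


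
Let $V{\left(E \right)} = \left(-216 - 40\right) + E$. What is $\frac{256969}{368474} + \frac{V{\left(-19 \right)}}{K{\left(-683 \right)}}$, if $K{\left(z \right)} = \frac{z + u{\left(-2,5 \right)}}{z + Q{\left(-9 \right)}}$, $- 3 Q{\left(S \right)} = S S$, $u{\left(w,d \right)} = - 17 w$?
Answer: $- \frac{225008701}{749654} \approx -300.15$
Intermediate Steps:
$Q{\left(S \right)} = - \frac{S^{2}}{3}$ ($Q{\left(S \right)} = - \frac{S S}{3} = - \frac{S^{2}}{3}$)
$K{\left(z \right)} = \frac{34 + z}{-27 + z}$ ($K{\left(z \right)} = \frac{z - -34}{z - \frac{\left(-9\right)^{2}}{3}} = \frac{z + 34}{z - 27} = \frac{34 + z}{z - 27} = \frac{34 + z}{-27 + z}$)
$V{\left(E \right)} = -256 + E$
$\frac{256969}{368474} + \frac{V{\left(-19 \right)}}{K{\left(-683 \right)}} = \frac{256969}{368474} + \frac{-256 - 19}{\frac{1}{-27 - 683} \left(34 - 683\right)} = 256969 \cdot \frac{1}{368474} - \frac{275}{\frac{1}{-710} \left(-649\right)} = \frac{8861}{12706} - \frac{275}{\left(- \frac{1}{710}\right) \left(-649\right)} = \frac{8861}{12706} - \frac{275}{\frac{649}{710}} = \frac{8861}{12706} - \frac{17750}{59} = - \frac{225008701}{749654}$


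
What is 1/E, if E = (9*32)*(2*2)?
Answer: 1/1152 ≈ 0.00086806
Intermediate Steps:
E = 1152 (E = 288*4 = 1152)
1/E = 1/1152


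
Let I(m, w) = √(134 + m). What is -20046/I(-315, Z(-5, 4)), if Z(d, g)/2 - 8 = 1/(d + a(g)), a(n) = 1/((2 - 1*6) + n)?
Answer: 20046*I*√181/181 ≈ 1490.0*I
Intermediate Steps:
a(n) = 1/(-4 + n) (a(n) = 1/((2 - 6) + n) = 1/(-4 + n))
Z(d, g) = 16 + 2/(d + 1/(-4 + g))
-20046/I(-315, Z(-5, 4)) = -20046/√(134 - 315) = -20046*(-I*√181/181) = -(-20046)*I*√181/181 = 20046*I*√181/181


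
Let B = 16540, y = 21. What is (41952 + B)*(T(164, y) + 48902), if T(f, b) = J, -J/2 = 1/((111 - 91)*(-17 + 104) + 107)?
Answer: 5283113956064/1847 ≈ 2.8604e+9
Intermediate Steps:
J = -2/1847 (J = -2/((111 - 91)*(-17 + 104) + 107) = -2/(20*87 + 107) = -2/(1740 + 107) = -2/1847 ≈ -0.0010828)
T(f, b) = -2/1847
(41952 + B)*(T(164, y) + 48902) = (41952 + 16540)*(-2/1847 + 48902) = 58492*(90321992/1847) = 5283113956064/1847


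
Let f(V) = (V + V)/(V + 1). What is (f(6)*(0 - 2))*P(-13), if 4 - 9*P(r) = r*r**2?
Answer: -17608/21 ≈ -838.48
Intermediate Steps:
f(V) = 2*V/(1 + V) (f(V) = (2*V)/(1 + V) = 2*V/(1 + V))
P(r) = 4/9 - r**3/9 (P(r) = 4/9 - r*r**2/9 = 4/9 - r**3/9)
(f(6)*(0 - 2))*P(-13) = ((2*6/(1 + 6))*(0 - 2))*(4/9 - 1/9*(-13)**3) = ((2*6/7)*(-2))*(4/9 - 1/9*(-2197)) = ((2*6*(1/7))*(-2))*(4/9 + 2197/9) = ((12/7)*(-2))*(2201/9) = -24/7*2201/9 = -17608/21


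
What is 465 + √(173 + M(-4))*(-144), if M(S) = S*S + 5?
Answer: 465 - 144*√194 ≈ -1540.7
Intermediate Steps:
M(S) = 5 + S² (M(S) = S² + 5 = 5 + S²)
465 + √(173 + M(-4))*(-144) = 465 + √(173 + (5 + (-4)²))*(-144) = 465 + √(173 + (5 + 16))*(-144) = 465 + √(173 + 21)*(-144) = 465 + √194*(-144) = 465 - 144*√194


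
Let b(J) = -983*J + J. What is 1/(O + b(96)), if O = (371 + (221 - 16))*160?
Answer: -1/2112 ≈ -0.00047348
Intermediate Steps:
b(J) = -982*J
O = 92160 (O = (371 + 205)*160 = 576*160 = 92160)
1/(O + b(96)) = 1/(92160 - 982*96) = 1/(92160 - 94272) = 1/(-2112) = -1/2112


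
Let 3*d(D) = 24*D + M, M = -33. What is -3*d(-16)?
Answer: 417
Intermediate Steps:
d(D) = -11 + 8*D (d(D) = (24*D - 33)/3 = (-33 + 24*D)/3 = -11 + 8*D)
-3*d(-16) = -3*(-11 + 8*(-16)) = -3*(-11 - 128) = -3*(-139) = 417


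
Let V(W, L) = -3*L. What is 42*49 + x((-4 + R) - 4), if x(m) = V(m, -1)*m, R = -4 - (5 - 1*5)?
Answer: 2022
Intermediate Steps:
R = -4 (R = -4 - (5 - 5) = -4 - 1*0 = -4 + 0 = -4)
x(m) = 3*m (x(m) = (-3*(-1))*m = 3*m)
42*49 + x((-4 + R) - 4) = 42*49 + 3*((-4 - 4) - 4) = 2058 + 3*(-8 - 4) = 2058 + 3*(-12) = 2058 - 36 = 2022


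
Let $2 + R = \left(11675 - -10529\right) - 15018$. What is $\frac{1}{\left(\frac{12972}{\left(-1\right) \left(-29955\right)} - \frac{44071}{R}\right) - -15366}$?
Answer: $\frac{71732240}{1101828614521} \approx 6.5103 \cdot 10^{-5}$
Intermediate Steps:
$R = 7184$ ($R = -2 + \left(\left(11675 - -10529\right) - 15018\right) = -2 + \left(\left(11675 + 10529\right) - 15018\right) = -2 + \left(22204 - 15018\right) = -2 + 7186 = 7184$)
$\frac{1}{\left(\frac{12972}{\left(-1\right) \left(-29955\right)} - \frac{44071}{R}\right) - -15366} = \frac{1}{\left(\frac{12972}{\left(-1\right) \left(-29955\right)} - \frac{44071}{7184}\right) - -15366} = \frac{1}{\left(\frac{12972}{29955} - \frac{44071}{7184}\right) + 15366} = \frac{1}{\left(12972 \cdot \frac{1}{29955} - \frac{44071}{7184}\right) + 15366} = \frac{1}{\left(\frac{4324}{9985} - \frac{44071}{7184}\right) + 15366} = \frac{1}{- \frac{408985319}{71732240} + 15366} = \frac{1}{\frac{1101828614521}{71732240}} = \frac{71732240}{1101828614521}$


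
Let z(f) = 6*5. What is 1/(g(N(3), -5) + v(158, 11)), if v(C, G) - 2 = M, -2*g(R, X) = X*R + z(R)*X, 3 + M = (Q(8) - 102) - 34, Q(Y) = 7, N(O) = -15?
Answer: -2/185 ≈ -0.010811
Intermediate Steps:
M = -132 (M = -3 + ((7 - 102) - 34) = -3 + (-95 - 34) = -3 - 129 = -132)
z(f) = 30
g(R, X) = -15*X - R*X/2 (g(R, X) = -(X*R + 30*X)/2 = -(R*X + 30*X)/2 = -(30*X + R*X)/2 = -15*X - R*X/2)
v(C, G) = -130 (v(C, G) = 2 - 132 = -130)
1/(g(N(3), -5) + v(158, 11)) = 1/(-1/2*(-5)*(30 - 15) - 130) = 1/(-1/2*(-5)*15 - 130) = 1/(75/2 - 130) = 1/(-185/2) = -2/185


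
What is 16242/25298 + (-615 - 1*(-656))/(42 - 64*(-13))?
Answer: 7616363/11055226 ≈ 0.68894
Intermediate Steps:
16242/25298 + (-615 - 1*(-656))/(42 - 64*(-13)) = 16242*(1/25298) + (-615 + 656)/(42 + 832) = 8121/12649 + 41/874 = 7616363/11055226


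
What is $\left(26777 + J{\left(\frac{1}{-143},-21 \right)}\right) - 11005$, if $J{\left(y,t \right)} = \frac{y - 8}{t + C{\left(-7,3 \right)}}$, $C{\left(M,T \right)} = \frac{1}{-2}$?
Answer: $\frac{96984318}{6149} \approx 15772.0$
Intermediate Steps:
$C{\left(M,T \right)} = - \frac{1}{2}$
$J{\left(y,t \right)} = \frac{-8 + y}{- \frac{1}{2} + t}$ ($J{\left(y,t \right)} = \frac{y - 8}{t - \frac{1}{2}} = \frac{-8 + y}{- \frac{1}{2} + t}$)
$\left(26777 + J{\left(\frac{1}{-143},-21 \right)}\right) - 11005 = \left(26777 + \frac{2 \left(-8 + \frac{1}{-143}\right)}{-1 + 2 \left(-21\right)}\right) - 11005 = \left(26777 + \frac{2 \left(-8 - \frac{1}{143}\right)}{-1 - 42}\right) - 11005 = \left(26777 + 2 \frac{1}{-43} \left(- \frac{1145}{143}\right)\right) - 11005 = \left(26777 + 2 \left(- \frac{1}{43}\right) \left(- \frac{1145}{143}\right)\right) - 11005 = \left(26777 + \frac{2290}{6149}\right) - 11005 = \frac{164654063}{6149} - 11005 = \frac{96984318}{6149}$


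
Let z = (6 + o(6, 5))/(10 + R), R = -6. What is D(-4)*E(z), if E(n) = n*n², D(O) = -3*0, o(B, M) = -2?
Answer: 0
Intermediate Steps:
z = 1 (z = (6 - 2)/(10 - 6) = 4/4 = 4*(¼) = 1)
D(O) = 0
E(n) = n³
D(-4)*E(z) = 0*1³ = 0*1 = 0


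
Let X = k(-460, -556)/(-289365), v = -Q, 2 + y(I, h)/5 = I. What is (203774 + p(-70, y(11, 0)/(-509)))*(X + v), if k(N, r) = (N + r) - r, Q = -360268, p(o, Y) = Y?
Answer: 2162559427264961576/29457357 ≈ 7.3413e+10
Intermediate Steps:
y(I, h) = -10 + 5*I
k(N, r) = N
v = 360268 (v = -1*(-360268) = 360268)
X = 92/57873 (X = -460/(-289365) = -460*(-1/289365) = 92/57873 ≈ 0.0015897)
(203774 + p(-70, y(11, 0)/(-509)))*(X + v) = (203774 + (-10 + 5*11)/(-509))*(92/57873 + 360268) = (203774 + (-10 + 55)*(-1/509))*(20849790056/57873) = (203774 + 45*(-1/509))*(20849790056/57873) = (203774 - 45/509)*(20849790056/57873) = (103720921/509)*(20849790056/57873) = 2162559427264961576/29457357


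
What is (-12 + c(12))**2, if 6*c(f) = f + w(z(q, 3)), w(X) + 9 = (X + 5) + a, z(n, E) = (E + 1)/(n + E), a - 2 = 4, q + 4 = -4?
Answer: 2401/25 ≈ 96.040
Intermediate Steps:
q = -8 (q = -4 - 4 = -8)
a = 6 (a = 2 + 4 = 6)
z(n, E) = (1 + E)/(E + n)
w(X) = 2 + X (w(X) = -9 + ((X + 5) + 6) = -9 + ((5 + X) + 6) = -9 + (11 + X) = 2 + X)
c(f) = 1/5 + f/6 (c(f) = (f + (2 + (1 + 3)/(3 - 8)))/6 = (f + (2 + 4/(-5)))/6 = (f + (2 - 1/5*4))/6 = (f + (2 - 4/5))/6 = (f + 6/5)/6 = (6/5 + f)/6 = 1/5 + f/6)
(-12 + c(12))**2 = (-12 + (1/5 + (1/6)*12))**2 = (-12 + (1/5 + 2))**2 = (-12 + 11/5)**2 = (-49/5)**2 = 2401/25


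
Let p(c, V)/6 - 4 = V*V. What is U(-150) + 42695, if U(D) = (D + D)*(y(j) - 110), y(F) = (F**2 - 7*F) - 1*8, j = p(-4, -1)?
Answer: -128905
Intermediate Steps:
p(c, V) = 24 + 6*V**2 (p(c, V) = 24 + 6*(V*V) = 24 + 6*V**2)
j = 30 (j = 24 + 6*(-1)**2 = 24 + 6*1 = 24 + 6 = 30)
y(F) = -8 + F**2 - 7*F (y(F) = (F**2 - 7*F) - 8 = -8 + F**2 - 7*F)
U(D) = 1144*D (U(D) = (D + D)*((-8 + 30**2 - 7*30) - 110) = (2*D)*((-8 + 900 - 210) - 110) = (2*D)*(682 - 110) = (2*D)*572 = 1144*D)
U(-150) + 42695 = 1144*(-150) + 42695 = -171600 + 42695 = -128905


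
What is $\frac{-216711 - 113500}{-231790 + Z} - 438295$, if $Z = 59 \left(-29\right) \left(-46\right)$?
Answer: $- \frac{67095621569}{153084} \approx -4.3829 \cdot 10^{5}$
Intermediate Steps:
$Z = 78706$ ($Z = \left(-1711\right) \left(-46\right) = 78706$)
$\frac{-216711 - 113500}{-231790 + Z} - 438295 = \frac{-216711 - 113500}{-231790 + 78706} - 438295 = - \frac{330211}{-153084} - 438295 = \left(-330211\right) \left(- \frac{1}{153084}\right) - 438295 = \frac{330211}{153084} - 438295 = - \frac{67095621569}{153084}$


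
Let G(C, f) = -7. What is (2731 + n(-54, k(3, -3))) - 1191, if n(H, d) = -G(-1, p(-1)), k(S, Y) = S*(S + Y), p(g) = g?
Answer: 1547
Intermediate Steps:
n(H, d) = 7 (n(H, d) = -1*(-7) = 7)
(2731 + n(-54, k(3, -3))) - 1191 = (2731 + 7) - 1191 = 2738 - 1191 = 1547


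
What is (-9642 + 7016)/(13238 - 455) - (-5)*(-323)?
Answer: -20647171/12783 ≈ -1615.2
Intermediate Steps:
(-9642 + 7016)/(13238 - 455) - (-5)*(-323) = -2626/12783 - 1*1615 = -2626*1/12783 - 1615 = -2626/12783 - 1615 = -20647171/12783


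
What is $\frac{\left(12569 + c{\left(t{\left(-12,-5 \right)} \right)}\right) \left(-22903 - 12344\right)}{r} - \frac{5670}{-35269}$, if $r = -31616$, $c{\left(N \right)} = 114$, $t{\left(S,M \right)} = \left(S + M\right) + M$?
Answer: $\frac{1212827072253}{85774208} \approx 14140.0$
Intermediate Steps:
$t{\left(S,M \right)} = S + 2 M$ ($t{\left(S,M \right)} = \left(M + S\right) + M = S + 2 M$)
$\frac{\left(12569 + c{\left(t{\left(-12,-5 \right)} \right)}\right) \left(-22903 - 12344\right)}{r} - \frac{5670}{-35269} = \frac{\left(12569 + 114\right) \left(-22903 - 12344\right)}{-31616} - \frac{5670}{-35269} = 12683 \left(-35247\right) \left(- \frac{1}{31616}\right) - - \frac{5670}{35269} = \left(-447037701\right) \left(- \frac{1}{31616}\right) + \frac{5670}{35269} = \frac{447037701}{31616} + \frac{5670}{35269} = \frac{1212827072253}{85774208}$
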